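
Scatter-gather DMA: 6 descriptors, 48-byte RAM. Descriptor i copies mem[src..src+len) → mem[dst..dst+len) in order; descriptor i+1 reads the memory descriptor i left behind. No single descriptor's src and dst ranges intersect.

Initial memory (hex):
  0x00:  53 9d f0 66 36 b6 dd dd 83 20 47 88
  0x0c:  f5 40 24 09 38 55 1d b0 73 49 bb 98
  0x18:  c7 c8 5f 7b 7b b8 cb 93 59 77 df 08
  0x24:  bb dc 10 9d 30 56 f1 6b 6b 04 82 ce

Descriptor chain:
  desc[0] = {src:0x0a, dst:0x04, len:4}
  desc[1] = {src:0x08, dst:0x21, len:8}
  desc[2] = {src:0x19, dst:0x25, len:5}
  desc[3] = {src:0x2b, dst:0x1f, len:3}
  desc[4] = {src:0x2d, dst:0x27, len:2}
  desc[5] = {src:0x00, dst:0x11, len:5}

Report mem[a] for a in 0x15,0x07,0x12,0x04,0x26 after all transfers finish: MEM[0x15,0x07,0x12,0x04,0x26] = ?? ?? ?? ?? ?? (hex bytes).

  after D0: wrote 4B at 0x04 = 4788f540
  after D1: wrote 8B at 0x21 = 83204788f5402409
  after D2: wrote 5B at 0x25 = c85f7b7bb8
  after D3: wrote 3B at 0x1f = 6b6b04
  after D4: wrote 2B at 0x27 = 0482
  after D5: wrote 5B at 0x11 = 539df06647
query mem[0x15]=0x47, mem[0x07]=0x40, mem[0x12]=0x9d, mem[0x04]=0x47, mem[0x26]=0x5f

MEM[0x15,0x07,0x12,0x04,0x26] = 47 40 9d 47 5f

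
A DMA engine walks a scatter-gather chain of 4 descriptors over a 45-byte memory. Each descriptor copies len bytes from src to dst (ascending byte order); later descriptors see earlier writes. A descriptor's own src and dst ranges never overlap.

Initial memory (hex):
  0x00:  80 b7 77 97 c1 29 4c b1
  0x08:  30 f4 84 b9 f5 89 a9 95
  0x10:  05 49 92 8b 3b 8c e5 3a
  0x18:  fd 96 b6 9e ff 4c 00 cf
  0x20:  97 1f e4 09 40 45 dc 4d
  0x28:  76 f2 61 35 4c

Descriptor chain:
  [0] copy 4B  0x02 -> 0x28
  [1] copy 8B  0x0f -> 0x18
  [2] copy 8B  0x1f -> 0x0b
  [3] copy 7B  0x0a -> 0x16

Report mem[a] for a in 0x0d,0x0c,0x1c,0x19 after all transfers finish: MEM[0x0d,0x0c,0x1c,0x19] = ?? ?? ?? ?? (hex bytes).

MEM[0x0d,0x0c,0x1c,0x19] = 1f 97 40 1f

[0] 0x02->0x28 len=4 : 77 97 c1 29
[1] 0x0f->0x18 len=8 : 95 05 49 92 8b 3b 8c e5
[2] 0x1f->0x0b len=8 : e5 97 1f e4 09 40 45 dc
[3] 0x0a->0x16 len=7 : 84 e5 97 1f e4 09 40
query mem[0x0d]=0x1f, mem[0x0c]=0x97, mem[0x1c]=0x40, mem[0x19]=0x1f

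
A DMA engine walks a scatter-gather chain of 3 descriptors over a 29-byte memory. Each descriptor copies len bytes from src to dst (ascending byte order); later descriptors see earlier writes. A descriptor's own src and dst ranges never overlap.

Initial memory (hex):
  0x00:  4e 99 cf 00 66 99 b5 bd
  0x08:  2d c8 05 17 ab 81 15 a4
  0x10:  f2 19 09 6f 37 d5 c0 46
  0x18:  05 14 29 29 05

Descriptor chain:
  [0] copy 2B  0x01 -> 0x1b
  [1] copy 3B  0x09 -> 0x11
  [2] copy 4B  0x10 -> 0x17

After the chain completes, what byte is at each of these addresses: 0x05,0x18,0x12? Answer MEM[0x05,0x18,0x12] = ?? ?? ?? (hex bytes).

MEM[0x05,0x18,0x12] = 99 c8 05

  after D0: wrote 2B at 0x1b = 99cf
  after D1: wrote 3B at 0x11 = c80517
  after D2: wrote 4B at 0x17 = f2c80517
query mem[0x05]=0x99, mem[0x18]=0xc8, mem[0x12]=0x05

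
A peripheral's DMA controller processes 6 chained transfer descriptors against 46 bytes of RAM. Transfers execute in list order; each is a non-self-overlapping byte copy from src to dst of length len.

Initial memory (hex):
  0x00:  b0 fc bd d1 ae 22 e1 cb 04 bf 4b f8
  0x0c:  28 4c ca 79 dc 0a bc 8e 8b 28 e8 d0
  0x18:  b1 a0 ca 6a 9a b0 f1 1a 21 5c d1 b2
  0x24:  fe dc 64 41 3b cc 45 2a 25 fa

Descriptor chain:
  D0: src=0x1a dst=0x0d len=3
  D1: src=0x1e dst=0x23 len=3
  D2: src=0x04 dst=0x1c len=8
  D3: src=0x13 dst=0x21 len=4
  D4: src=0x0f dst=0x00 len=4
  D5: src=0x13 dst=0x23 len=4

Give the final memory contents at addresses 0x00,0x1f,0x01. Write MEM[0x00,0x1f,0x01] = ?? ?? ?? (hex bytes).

MEM[0x00,0x1f,0x01] = 9a cb dc

[0] 0x1a->0x0d len=3 : ca 6a 9a
[1] 0x1e->0x23 len=3 : f1 1a 21
[2] 0x04->0x1c len=8 : ae 22 e1 cb 04 bf 4b f8
[3] 0x13->0x21 len=4 : 8e 8b 28 e8
[4] 0x0f->0x00 len=4 : 9a dc 0a bc
[5] 0x13->0x23 len=4 : 8e 8b 28 e8
query mem[0x00]=0x9a, mem[0x1f]=0xcb, mem[0x01]=0xdc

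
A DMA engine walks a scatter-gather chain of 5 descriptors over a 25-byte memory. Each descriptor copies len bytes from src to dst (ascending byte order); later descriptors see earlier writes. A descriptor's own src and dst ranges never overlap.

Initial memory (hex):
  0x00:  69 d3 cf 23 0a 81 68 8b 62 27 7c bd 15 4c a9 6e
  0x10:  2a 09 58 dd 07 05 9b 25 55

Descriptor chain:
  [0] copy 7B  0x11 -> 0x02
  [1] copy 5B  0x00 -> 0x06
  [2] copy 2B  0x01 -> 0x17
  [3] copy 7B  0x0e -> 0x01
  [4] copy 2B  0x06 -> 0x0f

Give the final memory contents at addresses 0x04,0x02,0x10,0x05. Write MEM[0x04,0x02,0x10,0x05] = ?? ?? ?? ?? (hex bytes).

#0 dst[0x02+7] := {0x09,0x58,0xdd,0x07,0x05,0x9b,0x25}
#1 dst[0x06+5] := {0x69,0xd3,0x09,0x58,0xdd}
#2 dst[0x17+2] := {0xd3,0x09}
#3 dst[0x01+7] := {0xa9,0x6e,0x2a,0x09,0x58,0xdd,0x07}
#4 dst[0x0f+2] := {0xdd,0x07}
query mem[0x04]=0x09, mem[0x02]=0x6e, mem[0x10]=0x07, mem[0x05]=0x58

MEM[0x04,0x02,0x10,0x05] = 09 6e 07 58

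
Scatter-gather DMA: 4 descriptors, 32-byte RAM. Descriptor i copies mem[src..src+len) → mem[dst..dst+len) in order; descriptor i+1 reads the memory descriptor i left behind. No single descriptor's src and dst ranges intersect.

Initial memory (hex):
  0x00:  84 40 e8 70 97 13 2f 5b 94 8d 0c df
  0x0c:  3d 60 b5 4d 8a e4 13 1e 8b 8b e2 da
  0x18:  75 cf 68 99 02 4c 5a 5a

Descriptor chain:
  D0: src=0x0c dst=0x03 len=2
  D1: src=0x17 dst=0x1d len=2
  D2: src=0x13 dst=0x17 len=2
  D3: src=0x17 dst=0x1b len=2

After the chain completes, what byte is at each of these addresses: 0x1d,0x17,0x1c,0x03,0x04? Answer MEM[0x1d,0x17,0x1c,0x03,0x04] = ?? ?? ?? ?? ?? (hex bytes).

MEM[0x1d,0x17,0x1c,0x03,0x04] = da 1e 8b 3d 60

  after D0: wrote 2B at 0x03 = 3d60
  after D1: wrote 2B at 0x1d = da75
  after D2: wrote 2B at 0x17 = 1e8b
  after D3: wrote 2B at 0x1b = 1e8b
query mem[0x1d]=0xda, mem[0x17]=0x1e, mem[0x1c]=0x8b, mem[0x03]=0x3d, mem[0x04]=0x60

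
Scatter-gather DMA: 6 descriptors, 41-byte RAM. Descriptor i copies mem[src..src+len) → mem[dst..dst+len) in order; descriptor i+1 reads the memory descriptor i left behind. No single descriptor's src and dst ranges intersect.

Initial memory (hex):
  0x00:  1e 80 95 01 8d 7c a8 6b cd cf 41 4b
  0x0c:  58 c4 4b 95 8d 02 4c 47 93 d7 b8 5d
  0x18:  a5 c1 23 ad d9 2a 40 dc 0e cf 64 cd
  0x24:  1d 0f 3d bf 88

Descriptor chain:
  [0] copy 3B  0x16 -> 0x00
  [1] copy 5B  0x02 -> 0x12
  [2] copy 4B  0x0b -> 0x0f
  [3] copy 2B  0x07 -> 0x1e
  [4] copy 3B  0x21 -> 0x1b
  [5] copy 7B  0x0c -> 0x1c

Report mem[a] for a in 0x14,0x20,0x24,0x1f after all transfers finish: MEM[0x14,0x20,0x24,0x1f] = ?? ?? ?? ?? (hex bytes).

#0 dst[0x00+3] := {0xb8,0x5d,0xa5}
#1 dst[0x12+5] := {0xa5,0x01,0x8d,0x7c,0xa8}
#2 dst[0x0f+4] := {0x4b,0x58,0xc4,0x4b}
#3 dst[0x1e+2] := {0x6b,0xcd}
#4 dst[0x1b+3] := {0xcf,0x64,0xcd}
#5 dst[0x1c+7] := {0x58,0xc4,0x4b,0x4b,0x58,0xc4,0x4b}
query mem[0x14]=0x8d, mem[0x20]=0x58, mem[0x24]=0x1d, mem[0x1f]=0x4b

MEM[0x14,0x20,0x24,0x1f] = 8d 58 1d 4b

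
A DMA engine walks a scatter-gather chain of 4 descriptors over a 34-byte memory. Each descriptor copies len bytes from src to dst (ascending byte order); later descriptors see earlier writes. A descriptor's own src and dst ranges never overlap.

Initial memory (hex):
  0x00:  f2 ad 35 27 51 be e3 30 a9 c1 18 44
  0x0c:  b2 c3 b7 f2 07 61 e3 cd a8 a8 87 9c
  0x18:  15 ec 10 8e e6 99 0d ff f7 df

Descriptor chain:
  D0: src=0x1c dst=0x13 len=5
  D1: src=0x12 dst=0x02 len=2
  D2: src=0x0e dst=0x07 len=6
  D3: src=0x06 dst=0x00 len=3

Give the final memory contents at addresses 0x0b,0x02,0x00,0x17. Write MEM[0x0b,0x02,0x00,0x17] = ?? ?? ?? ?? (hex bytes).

D0: mem[0x13..0x17] <- [e6 99 0d ff f7]
D1: mem[0x02..0x03] <- [e3 e6]
D2: mem[0x07..0x0c] <- [b7 f2 07 61 e3 e6]
D3: mem[0x00..0x02] <- [e3 b7 f2]
query mem[0x0b]=0xe3, mem[0x02]=0xf2, mem[0x00]=0xe3, mem[0x17]=0xf7

MEM[0x0b,0x02,0x00,0x17] = e3 f2 e3 f7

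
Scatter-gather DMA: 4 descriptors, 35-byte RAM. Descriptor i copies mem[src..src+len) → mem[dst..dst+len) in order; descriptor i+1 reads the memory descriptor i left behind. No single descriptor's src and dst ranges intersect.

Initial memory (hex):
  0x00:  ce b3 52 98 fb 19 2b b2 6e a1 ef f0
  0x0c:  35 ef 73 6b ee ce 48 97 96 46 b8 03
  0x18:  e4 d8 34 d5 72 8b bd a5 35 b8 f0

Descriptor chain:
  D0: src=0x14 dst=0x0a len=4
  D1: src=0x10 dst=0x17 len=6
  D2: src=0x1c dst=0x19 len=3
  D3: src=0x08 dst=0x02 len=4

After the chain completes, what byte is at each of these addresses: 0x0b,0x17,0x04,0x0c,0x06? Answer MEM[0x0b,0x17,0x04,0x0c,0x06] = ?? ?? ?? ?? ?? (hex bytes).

MEM[0x0b,0x17,0x04,0x0c,0x06] = 46 ee 96 b8 2b

  after D0: wrote 4B at 0x0a = 9646b803
  after D1: wrote 6B at 0x17 = eece48979646
  after D2: wrote 3B at 0x19 = 468bbd
  after D3: wrote 4B at 0x02 = 6ea19646
query mem[0x0b]=0x46, mem[0x17]=0xee, mem[0x04]=0x96, mem[0x0c]=0xb8, mem[0x06]=0x2b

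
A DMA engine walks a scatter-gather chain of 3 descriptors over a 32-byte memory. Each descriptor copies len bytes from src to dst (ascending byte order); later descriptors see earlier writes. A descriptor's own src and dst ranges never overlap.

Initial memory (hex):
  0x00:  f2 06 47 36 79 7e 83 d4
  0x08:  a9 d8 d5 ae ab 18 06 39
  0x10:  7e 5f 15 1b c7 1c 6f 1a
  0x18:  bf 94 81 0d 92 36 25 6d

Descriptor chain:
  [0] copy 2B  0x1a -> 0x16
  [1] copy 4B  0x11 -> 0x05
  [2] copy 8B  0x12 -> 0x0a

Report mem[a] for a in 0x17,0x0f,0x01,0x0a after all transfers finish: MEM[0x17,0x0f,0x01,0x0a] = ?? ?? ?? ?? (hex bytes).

MEM[0x17,0x0f,0x01,0x0a] = 0d 0d 06 15

D0: mem[0x16..0x17] <- [81 0d]
D1: mem[0x05..0x08] <- [5f 15 1b c7]
D2: mem[0x0a..0x11] <- [15 1b c7 1c 81 0d bf 94]
query mem[0x17]=0x0d, mem[0x0f]=0x0d, mem[0x01]=0x06, mem[0x0a]=0x15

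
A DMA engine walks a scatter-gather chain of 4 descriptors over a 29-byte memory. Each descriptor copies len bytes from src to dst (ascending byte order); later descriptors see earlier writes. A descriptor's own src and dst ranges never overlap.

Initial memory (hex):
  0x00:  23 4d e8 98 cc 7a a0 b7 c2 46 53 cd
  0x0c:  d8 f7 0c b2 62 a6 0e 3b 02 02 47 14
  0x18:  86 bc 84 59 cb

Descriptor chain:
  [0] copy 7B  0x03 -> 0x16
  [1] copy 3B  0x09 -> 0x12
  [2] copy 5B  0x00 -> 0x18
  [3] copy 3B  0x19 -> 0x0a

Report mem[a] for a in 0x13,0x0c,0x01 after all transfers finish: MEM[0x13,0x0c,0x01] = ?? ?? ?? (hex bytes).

MEM[0x13,0x0c,0x01] = 53 98 4d

  after D0: wrote 7B at 0x16 = 98cc7aa0b7c246
  after D1: wrote 3B at 0x12 = 4653cd
  after D2: wrote 5B at 0x18 = 234de898cc
  after D3: wrote 3B at 0x0a = 4de898
query mem[0x13]=0x53, mem[0x0c]=0x98, mem[0x01]=0x4d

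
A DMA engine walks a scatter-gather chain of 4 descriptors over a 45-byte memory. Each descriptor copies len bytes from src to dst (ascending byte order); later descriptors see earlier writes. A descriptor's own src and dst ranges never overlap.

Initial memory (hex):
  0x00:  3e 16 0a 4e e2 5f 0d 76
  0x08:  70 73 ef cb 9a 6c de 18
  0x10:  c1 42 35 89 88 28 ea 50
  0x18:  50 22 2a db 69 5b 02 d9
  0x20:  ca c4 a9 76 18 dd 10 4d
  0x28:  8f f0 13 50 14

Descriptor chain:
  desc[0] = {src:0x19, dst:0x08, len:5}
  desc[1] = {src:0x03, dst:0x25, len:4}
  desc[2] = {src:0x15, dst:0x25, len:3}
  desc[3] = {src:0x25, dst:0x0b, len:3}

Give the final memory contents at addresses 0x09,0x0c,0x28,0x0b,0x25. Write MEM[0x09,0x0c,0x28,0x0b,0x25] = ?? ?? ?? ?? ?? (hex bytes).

MEM[0x09,0x0c,0x28,0x0b,0x25] = 2a ea 0d 28 28

D0: mem[0x08..0x0c] <- [22 2a db 69 5b]
D1: mem[0x25..0x28] <- [4e e2 5f 0d]
D2: mem[0x25..0x27] <- [28 ea 50]
D3: mem[0x0b..0x0d] <- [28 ea 50]
query mem[0x09]=0x2a, mem[0x0c]=0xea, mem[0x28]=0x0d, mem[0x0b]=0x28, mem[0x25]=0x28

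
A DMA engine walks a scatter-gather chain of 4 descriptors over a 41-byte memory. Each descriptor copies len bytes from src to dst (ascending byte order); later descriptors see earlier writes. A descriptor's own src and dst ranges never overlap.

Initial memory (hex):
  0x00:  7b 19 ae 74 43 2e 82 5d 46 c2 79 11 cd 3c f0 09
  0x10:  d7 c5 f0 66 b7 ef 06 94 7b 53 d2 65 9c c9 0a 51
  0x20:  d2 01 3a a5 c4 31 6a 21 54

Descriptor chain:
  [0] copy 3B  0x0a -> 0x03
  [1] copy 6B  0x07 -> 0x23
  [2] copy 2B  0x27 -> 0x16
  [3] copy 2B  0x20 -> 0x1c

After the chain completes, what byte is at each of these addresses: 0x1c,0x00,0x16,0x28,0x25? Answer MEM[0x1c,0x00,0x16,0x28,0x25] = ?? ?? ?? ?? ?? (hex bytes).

  after D0: wrote 3B at 0x03 = 7911cd
  after D1: wrote 6B at 0x23 = 5d46c27911cd
  after D2: wrote 2B at 0x16 = 11cd
  after D3: wrote 2B at 0x1c = d201
query mem[0x1c]=0xd2, mem[0x00]=0x7b, mem[0x16]=0x11, mem[0x28]=0xcd, mem[0x25]=0xc2

MEM[0x1c,0x00,0x16,0x28,0x25] = d2 7b 11 cd c2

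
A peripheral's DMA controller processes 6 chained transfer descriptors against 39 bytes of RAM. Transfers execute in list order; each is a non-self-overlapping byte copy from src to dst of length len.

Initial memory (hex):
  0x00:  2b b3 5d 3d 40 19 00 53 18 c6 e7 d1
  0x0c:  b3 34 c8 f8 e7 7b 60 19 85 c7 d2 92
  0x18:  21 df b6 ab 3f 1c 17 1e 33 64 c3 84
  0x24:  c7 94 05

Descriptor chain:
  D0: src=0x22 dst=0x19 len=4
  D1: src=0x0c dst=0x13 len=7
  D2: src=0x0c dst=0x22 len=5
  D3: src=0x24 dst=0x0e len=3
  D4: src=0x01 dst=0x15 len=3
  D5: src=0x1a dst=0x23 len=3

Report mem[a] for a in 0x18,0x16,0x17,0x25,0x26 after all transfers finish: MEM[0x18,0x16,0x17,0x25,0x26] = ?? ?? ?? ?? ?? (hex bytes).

  after D0: wrote 4B at 0x19 = c384c794
  after D1: wrote 7B at 0x13 = b334c8f8e77b60
  after D2: wrote 5B at 0x22 = b334c8f8e7
  after D3: wrote 3B at 0x0e = c8f8e7
  after D4: wrote 3B at 0x15 = b35d3d
  after D5: wrote 3B at 0x23 = 84c794
query mem[0x18]=0x7b, mem[0x16]=0x5d, mem[0x17]=0x3d, mem[0x25]=0x94, mem[0x26]=0xe7

MEM[0x18,0x16,0x17,0x25,0x26] = 7b 5d 3d 94 e7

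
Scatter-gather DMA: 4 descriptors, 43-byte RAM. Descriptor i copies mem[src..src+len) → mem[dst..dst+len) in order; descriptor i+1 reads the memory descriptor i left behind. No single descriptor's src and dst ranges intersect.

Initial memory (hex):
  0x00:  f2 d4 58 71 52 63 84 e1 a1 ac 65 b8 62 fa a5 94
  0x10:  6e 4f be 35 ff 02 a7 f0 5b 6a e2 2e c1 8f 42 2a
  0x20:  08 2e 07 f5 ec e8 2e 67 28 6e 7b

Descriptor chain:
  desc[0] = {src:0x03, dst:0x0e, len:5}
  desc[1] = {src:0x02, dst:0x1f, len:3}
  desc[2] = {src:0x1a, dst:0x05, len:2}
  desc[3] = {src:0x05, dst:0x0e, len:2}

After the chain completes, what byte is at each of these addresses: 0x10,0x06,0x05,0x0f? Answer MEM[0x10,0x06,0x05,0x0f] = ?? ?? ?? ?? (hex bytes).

D0: mem[0x0e..0x12] <- [71 52 63 84 e1]
D1: mem[0x1f..0x21] <- [58 71 52]
D2: mem[0x05..0x06] <- [e2 2e]
D3: mem[0x0e..0x0f] <- [e2 2e]
query mem[0x10]=0x63, mem[0x06]=0x2e, mem[0x05]=0xe2, mem[0x0f]=0x2e

MEM[0x10,0x06,0x05,0x0f] = 63 2e e2 2e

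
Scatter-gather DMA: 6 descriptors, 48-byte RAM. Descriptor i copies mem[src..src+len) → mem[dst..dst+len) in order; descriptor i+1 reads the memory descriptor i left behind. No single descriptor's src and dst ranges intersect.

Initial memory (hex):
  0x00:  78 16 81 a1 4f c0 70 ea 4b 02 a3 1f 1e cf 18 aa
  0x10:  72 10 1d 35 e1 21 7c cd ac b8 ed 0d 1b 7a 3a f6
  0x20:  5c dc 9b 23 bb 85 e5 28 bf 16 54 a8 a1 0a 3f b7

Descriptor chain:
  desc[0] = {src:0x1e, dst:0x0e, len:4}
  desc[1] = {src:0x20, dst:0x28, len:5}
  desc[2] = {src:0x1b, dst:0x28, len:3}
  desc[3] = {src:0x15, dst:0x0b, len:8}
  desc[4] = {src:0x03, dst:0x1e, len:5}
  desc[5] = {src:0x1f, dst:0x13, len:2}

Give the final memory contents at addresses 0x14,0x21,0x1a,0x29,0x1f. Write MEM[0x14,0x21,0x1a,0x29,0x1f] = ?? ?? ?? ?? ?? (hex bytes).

MEM[0x14,0x21,0x1a,0x29,0x1f] = c0 70 ed 1b 4f

D0: mem[0x0e..0x11] <- [3a f6 5c dc]
D1: mem[0x28..0x2c] <- [5c dc 9b 23 bb]
D2: mem[0x28..0x2a] <- [0d 1b 7a]
D3: mem[0x0b..0x12] <- [21 7c cd ac b8 ed 0d 1b]
D4: mem[0x1e..0x22] <- [a1 4f c0 70 ea]
D5: mem[0x13..0x14] <- [4f c0]
query mem[0x14]=0xc0, mem[0x21]=0x70, mem[0x1a]=0xed, mem[0x29]=0x1b, mem[0x1f]=0x4f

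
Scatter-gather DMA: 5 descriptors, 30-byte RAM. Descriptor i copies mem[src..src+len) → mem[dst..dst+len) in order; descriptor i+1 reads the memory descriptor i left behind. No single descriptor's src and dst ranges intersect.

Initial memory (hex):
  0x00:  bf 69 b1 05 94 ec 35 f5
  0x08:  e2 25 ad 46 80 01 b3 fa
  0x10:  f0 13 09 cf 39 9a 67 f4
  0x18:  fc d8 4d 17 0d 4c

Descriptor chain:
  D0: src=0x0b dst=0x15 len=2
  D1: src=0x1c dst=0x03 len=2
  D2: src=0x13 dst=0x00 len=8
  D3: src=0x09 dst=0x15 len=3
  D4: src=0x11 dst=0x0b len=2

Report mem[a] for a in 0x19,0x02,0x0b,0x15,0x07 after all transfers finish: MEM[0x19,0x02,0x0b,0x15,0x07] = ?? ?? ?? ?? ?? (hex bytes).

MEM[0x19,0x02,0x0b,0x15,0x07] = d8 46 13 25 4d

[0] 0x0b->0x15 len=2 : 46 80
[1] 0x1c->0x03 len=2 : 0d 4c
[2] 0x13->0x00 len=8 : cf 39 46 80 f4 fc d8 4d
[3] 0x09->0x15 len=3 : 25 ad 46
[4] 0x11->0x0b len=2 : 13 09
query mem[0x19]=0xd8, mem[0x02]=0x46, mem[0x0b]=0x13, mem[0x15]=0x25, mem[0x07]=0x4d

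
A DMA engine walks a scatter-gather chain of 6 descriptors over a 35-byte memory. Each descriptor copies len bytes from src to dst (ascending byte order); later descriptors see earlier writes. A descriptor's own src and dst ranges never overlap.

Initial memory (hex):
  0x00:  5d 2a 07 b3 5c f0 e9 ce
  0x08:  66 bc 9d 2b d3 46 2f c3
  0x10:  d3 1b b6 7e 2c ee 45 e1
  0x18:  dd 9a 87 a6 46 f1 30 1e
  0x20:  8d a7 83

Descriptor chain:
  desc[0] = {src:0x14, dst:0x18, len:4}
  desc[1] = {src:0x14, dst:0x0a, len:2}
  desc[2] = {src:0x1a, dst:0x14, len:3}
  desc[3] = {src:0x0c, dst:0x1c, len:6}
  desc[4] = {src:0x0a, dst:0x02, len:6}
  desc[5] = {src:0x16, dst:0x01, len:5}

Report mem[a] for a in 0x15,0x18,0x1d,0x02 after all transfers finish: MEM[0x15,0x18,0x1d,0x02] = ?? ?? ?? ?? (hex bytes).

MEM[0x15,0x18,0x1d,0x02] = e1 2c 46 e1

  after D0: wrote 4B at 0x18 = 2cee45e1
  after D1: wrote 2B at 0x0a = 2cee
  after D2: wrote 3B at 0x14 = 45e146
  after D3: wrote 6B at 0x1c = d3462fc3d31b
  after D4: wrote 6B at 0x02 = 2ceed3462fc3
  after D5: wrote 5B at 0x01 = 46e12cee45
query mem[0x15]=0xe1, mem[0x18]=0x2c, mem[0x1d]=0x46, mem[0x02]=0xe1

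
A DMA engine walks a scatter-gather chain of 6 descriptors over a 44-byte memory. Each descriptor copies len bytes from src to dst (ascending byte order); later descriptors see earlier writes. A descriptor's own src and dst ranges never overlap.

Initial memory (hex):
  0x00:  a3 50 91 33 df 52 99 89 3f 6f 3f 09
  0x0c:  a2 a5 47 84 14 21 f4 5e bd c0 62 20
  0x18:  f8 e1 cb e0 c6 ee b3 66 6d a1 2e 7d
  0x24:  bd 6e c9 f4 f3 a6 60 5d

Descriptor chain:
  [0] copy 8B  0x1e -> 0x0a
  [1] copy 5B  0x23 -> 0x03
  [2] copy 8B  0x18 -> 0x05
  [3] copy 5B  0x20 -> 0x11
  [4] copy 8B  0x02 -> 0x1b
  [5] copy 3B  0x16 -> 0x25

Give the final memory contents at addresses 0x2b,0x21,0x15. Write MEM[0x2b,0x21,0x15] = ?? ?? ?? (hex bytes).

MEM[0x2b,0x21,0x15] = 5d e0 bd

[0] 0x1e->0x0a len=8 : b3 66 6d a1 2e 7d bd 6e
[1] 0x23->0x03 len=5 : 7d bd 6e c9 f4
[2] 0x18->0x05 len=8 : f8 e1 cb e0 c6 ee b3 66
[3] 0x20->0x11 len=5 : 6d a1 2e 7d bd
[4] 0x02->0x1b len=8 : 91 7d bd f8 e1 cb e0 c6
[5] 0x16->0x25 len=3 : 62 20 f8
query mem[0x2b]=0x5d, mem[0x21]=0xe0, mem[0x15]=0xbd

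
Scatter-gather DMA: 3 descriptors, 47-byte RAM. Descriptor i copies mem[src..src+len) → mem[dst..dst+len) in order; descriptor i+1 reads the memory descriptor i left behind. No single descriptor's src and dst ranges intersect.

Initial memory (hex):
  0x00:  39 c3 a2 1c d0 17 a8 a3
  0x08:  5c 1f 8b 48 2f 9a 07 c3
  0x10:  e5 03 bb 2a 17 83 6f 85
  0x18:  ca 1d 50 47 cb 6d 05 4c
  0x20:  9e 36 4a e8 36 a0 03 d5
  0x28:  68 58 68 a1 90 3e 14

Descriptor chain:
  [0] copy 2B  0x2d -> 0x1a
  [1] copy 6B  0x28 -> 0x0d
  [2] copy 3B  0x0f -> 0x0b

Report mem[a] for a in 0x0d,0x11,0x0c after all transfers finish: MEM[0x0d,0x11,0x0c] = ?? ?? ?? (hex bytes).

MEM[0x0d,0x11,0x0c] = 90 90 a1

#0 dst[0x1a+2] := {0x3e,0x14}
#1 dst[0x0d+6] := {0x68,0x58,0x68,0xa1,0x90,0x3e}
#2 dst[0x0b+3] := {0x68,0xa1,0x90}
query mem[0x0d]=0x90, mem[0x11]=0x90, mem[0x0c]=0xa1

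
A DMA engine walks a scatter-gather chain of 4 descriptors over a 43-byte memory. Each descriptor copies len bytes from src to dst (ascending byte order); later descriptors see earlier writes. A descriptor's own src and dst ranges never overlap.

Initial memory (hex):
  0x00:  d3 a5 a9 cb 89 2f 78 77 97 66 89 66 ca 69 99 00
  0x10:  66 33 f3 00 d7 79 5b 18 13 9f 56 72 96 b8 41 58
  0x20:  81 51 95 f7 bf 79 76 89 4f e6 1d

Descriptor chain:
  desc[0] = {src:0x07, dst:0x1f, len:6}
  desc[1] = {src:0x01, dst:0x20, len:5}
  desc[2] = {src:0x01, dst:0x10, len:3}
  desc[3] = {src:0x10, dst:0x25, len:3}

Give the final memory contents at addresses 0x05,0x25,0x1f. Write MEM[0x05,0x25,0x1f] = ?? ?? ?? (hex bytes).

MEM[0x05,0x25,0x1f] = 2f a5 77

  after D0: wrote 6B at 0x1f = 7797668966ca
  after D1: wrote 5B at 0x20 = a5a9cb892f
  after D2: wrote 3B at 0x10 = a5a9cb
  after D3: wrote 3B at 0x25 = a5a9cb
query mem[0x05]=0x2f, mem[0x25]=0xa5, mem[0x1f]=0x77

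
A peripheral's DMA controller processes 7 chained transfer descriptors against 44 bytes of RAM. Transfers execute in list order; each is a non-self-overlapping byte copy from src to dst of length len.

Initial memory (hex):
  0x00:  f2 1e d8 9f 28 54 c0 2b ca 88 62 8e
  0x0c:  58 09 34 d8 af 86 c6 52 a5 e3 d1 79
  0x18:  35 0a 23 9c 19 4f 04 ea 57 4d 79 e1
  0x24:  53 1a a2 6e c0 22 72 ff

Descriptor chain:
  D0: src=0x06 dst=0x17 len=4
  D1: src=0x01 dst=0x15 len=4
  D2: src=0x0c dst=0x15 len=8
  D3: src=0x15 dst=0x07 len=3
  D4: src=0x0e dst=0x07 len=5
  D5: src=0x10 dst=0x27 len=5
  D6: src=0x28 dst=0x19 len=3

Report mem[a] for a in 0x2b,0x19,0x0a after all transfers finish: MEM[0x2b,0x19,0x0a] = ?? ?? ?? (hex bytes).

MEM[0x2b,0x19,0x0a] = a5 86 86

  after D0: wrote 4B at 0x17 = c02bca88
  after D1: wrote 4B at 0x15 = 1ed89f28
  after D2: wrote 8B at 0x15 = 580934d8af86c652
  after D3: wrote 3B at 0x07 = 580934
  after D4: wrote 5B at 0x07 = 34d8af86c6
  after D5: wrote 5B at 0x27 = af86c652a5
  after D6: wrote 3B at 0x19 = 86c652
query mem[0x2b]=0xa5, mem[0x19]=0x86, mem[0x0a]=0x86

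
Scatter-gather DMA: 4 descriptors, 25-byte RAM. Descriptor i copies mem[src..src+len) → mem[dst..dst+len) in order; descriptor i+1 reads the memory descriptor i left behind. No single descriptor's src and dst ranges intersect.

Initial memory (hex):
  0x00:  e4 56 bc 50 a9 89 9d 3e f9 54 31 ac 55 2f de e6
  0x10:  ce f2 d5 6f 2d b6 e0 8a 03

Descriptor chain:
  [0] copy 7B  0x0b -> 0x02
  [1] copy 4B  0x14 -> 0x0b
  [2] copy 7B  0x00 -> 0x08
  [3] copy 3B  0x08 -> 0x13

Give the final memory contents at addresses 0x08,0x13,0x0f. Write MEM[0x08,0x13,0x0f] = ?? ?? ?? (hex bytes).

MEM[0x08,0x13,0x0f] = e4 e4 e6

D0: mem[0x02..0x08] <- [ac 55 2f de e6 ce f2]
D1: mem[0x0b..0x0e] <- [2d b6 e0 8a]
D2: mem[0x08..0x0e] <- [e4 56 ac 55 2f de e6]
D3: mem[0x13..0x15] <- [e4 56 ac]
query mem[0x08]=0xe4, mem[0x13]=0xe4, mem[0x0f]=0xe6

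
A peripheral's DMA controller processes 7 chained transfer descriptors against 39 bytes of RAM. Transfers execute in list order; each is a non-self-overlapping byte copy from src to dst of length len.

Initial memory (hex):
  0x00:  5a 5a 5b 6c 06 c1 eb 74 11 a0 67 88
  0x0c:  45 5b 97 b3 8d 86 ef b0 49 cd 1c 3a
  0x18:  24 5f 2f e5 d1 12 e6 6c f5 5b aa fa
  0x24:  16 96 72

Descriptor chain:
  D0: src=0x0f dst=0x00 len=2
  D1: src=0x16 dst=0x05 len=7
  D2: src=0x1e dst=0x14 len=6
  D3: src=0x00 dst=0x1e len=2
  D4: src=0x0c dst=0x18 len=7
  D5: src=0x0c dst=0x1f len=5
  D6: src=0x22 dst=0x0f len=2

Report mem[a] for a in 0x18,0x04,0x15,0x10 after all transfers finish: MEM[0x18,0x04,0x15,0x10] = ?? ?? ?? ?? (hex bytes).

#0 dst[0x00+2] := {0xb3,0x8d}
#1 dst[0x05+7] := {0x1c,0x3a,0x24,0x5f,0x2f,0xe5,0xd1}
#2 dst[0x14+6] := {0xe6,0x6c,0xf5,0x5b,0xaa,0xfa}
#3 dst[0x1e+2] := {0xb3,0x8d}
#4 dst[0x18+7] := {0x45,0x5b,0x97,0xb3,0x8d,0x86,0xef}
#5 dst[0x1f+5] := {0x45,0x5b,0x97,0xb3,0x8d}
#6 dst[0x0f+2] := {0xb3,0x8d}
query mem[0x18]=0x45, mem[0x04]=0x06, mem[0x15]=0x6c, mem[0x10]=0x8d

MEM[0x18,0x04,0x15,0x10] = 45 06 6c 8d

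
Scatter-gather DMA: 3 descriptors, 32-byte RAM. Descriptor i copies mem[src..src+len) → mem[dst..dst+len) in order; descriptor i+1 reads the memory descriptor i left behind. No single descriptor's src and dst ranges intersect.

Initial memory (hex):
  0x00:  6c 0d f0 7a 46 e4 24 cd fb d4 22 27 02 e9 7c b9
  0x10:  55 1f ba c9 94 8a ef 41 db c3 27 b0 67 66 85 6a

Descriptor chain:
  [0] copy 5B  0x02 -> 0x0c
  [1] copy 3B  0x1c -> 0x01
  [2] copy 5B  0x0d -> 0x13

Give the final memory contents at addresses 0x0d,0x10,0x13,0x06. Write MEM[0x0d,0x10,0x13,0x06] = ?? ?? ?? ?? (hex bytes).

  after D0: wrote 5B at 0x0c = f07a46e424
  after D1: wrote 3B at 0x01 = 676685
  after D2: wrote 5B at 0x13 = 7a46e4241f
query mem[0x0d]=0x7a, mem[0x10]=0x24, mem[0x13]=0x7a, mem[0x06]=0x24

MEM[0x0d,0x10,0x13,0x06] = 7a 24 7a 24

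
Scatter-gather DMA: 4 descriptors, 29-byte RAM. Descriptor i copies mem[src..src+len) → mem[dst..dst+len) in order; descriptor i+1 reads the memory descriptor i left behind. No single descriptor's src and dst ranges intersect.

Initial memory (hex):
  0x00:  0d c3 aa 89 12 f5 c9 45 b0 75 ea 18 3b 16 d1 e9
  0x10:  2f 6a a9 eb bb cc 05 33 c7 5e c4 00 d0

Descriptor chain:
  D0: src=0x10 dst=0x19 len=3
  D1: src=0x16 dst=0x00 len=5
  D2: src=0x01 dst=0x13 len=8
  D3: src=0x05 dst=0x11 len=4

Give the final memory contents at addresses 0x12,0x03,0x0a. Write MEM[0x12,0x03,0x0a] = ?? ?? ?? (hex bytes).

MEM[0x12,0x03,0x0a] = c9 2f ea

#0 dst[0x19+3] := {0x2f,0x6a,0xa9}
#1 dst[0x00+5] := {0x05,0x33,0xc7,0x2f,0x6a}
#2 dst[0x13+8] := {0x33,0xc7,0x2f,0x6a,0xf5,0xc9,0x45,0xb0}
#3 dst[0x11+4] := {0xf5,0xc9,0x45,0xb0}
query mem[0x12]=0xc9, mem[0x03]=0x2f, mem[0x0a]=0xea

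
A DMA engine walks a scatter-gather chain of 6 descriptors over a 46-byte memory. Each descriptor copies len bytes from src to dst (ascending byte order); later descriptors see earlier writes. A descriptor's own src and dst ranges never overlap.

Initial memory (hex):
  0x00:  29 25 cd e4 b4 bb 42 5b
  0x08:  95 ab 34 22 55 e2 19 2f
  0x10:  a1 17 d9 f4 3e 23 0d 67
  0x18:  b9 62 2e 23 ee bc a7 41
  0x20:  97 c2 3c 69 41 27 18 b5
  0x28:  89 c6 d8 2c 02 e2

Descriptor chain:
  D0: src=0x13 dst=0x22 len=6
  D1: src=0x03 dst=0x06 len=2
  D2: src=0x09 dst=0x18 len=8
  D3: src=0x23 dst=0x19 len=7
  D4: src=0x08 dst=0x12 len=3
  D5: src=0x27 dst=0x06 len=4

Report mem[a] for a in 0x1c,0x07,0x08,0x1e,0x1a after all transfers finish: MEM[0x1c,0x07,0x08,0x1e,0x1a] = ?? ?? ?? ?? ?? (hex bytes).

MEM[0x1c,0x07,0x08,0x1e,0x1a] = 67 89 c6 89 23

D0: mem[0x22..0x27] <- [f4 3e 23 0d 67 b9]
D1: mem[0x06..0x07] <- [e4 b4]
D2: mem[0x18..0x1f] <- [ab 34 22 55 e2 19 2f a1]
D3: mem[0x19..0x1f] <- [3e 23 0d 67 b9 89 c6]
D4: mem[0x12..0x14] <- [95 ab 34]
D5: mem[0x06..0x09] <- [b9 89 c6 d8]
query mem[0x1c]=0x67, mem[0x07]=0x89, mem[0x08]=0xc6, mem[0x1e]=0x89, mem[0x1a]=0x23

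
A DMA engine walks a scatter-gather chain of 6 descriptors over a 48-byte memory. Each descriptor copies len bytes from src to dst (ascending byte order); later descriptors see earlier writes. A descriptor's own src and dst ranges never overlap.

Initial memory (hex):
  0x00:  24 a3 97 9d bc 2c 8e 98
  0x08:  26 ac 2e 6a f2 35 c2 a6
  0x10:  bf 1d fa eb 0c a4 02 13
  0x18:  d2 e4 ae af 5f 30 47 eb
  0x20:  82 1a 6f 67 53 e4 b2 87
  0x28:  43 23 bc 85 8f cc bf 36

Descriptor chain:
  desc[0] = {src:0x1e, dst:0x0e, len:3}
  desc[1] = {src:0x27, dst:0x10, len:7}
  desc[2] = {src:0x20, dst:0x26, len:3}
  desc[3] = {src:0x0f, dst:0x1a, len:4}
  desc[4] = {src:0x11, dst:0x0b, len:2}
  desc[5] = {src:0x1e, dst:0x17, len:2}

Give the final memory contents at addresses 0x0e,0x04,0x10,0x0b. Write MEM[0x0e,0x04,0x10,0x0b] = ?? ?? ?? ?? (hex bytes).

MEM[0x0e,0x04,0x10,0x0b] = 47 bc 87 43

[0] 0x1e->0x0e len=3 : 47 eb 82
[1] 0x27->0x10 len=7 : 87 43 23 bc 85 8f cc
[2] 0x20->0x26 len=3 : 82 1a 6f
[3] 0x0f->0x1a len=4 : eb 87 43 23
[4] 0x11->0x0b len=2 : 43 23
[5] 0x1e->0x17 len=2 : 47 eb
query mem[0x0e]=0x47, mem[0x04]=0xbc, mem[0x10]=0x87, mem[0x0b]=0x43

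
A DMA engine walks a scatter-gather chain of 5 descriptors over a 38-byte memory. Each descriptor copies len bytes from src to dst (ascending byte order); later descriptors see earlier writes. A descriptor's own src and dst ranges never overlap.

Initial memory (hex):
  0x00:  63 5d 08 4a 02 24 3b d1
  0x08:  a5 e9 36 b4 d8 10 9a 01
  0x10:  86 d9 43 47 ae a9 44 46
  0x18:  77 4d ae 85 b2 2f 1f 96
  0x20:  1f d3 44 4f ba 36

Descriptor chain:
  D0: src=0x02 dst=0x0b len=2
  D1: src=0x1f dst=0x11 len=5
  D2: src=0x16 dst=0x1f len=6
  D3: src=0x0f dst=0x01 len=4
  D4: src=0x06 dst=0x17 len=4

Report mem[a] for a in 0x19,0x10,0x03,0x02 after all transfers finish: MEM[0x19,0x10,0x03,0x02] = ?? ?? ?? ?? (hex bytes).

#0 dst[0x0b+2] := {0x08,0x4a}
#1 dst[0x11+5] := {0x96,0x1f,0xd3,0x44,0x4f}
#2 dst[0x1f+6] := {0x44,0x46,0x77,0x4d,0xae,0x85}
#3 dst[0x01+4] := {0x01,0x86,0x96,0x1f}
#4 dst[0x17+4] := {0x3b,0xd1,0xa5,0xe9}
query mem[0x19]=0xa5, mem[0x10]=0x86, mem[0x03]=0x96, mem[0x02]=0x86

MEM[0x19,0x10,0x03,0x02] = a5 86 96 86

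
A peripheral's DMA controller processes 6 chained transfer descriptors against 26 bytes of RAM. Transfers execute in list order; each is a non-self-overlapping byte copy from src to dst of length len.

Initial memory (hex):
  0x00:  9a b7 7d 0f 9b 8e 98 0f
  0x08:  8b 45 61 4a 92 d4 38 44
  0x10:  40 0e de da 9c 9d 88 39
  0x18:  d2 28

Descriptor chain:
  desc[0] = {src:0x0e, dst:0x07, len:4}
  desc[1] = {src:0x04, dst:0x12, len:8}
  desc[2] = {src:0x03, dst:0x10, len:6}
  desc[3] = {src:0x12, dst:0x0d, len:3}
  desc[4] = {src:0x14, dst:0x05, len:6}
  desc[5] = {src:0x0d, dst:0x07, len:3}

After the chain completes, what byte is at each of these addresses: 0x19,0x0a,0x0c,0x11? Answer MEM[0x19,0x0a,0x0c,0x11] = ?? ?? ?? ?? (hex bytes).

MEM[0x19,0x0a,0x0c,0x11] = 4a 4a 92 9b

#0 dst[0x07+4] := {0x38,0x44,0x40,0x0e}
#1 dst[0x12+8] := {0x9b,0x8e,0x98,0x38,0x44,0x40,0x0e,0x4a}
#2 dst[0x10+6] := {0x0f,0x9b,0x8e,0x98,0x38,0x44}
#3 dst[0x0d+3] := {0x8e,0x98,0x38}
#4 dst[0x05+6] := {0x38,0x44,0x44,0x40,0x0e,0x4a}
#5 dst[0x07+3] := {0x8e,0x98,0x38}
query mem[0x19]=0x4a, mem[0x0a]=0x4a, mem[0x0c]=0x92, mem[0x11]=0x9b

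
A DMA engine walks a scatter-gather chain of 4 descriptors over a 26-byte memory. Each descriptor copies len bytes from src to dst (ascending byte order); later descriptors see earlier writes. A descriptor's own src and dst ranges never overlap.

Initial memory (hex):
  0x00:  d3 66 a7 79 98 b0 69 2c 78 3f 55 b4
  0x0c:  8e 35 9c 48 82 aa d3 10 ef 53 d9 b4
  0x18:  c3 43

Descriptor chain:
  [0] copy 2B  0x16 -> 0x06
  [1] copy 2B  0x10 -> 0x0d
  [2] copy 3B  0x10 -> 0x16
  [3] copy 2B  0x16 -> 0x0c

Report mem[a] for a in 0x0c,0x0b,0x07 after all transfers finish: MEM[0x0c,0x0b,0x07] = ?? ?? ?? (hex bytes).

[0] 0x16->0x06 len=2 : d9 b4
[1] 0x10->0x0d len=2 : 82 aa
[2] 0x10->0x16 len=3 : 82 aa d3
[3] 0x16->0x0c len=2 : 82 aa
query mem[0x0c]=0x82, mem[0x0b]=0xb4, mem[0x07]=0xb4

MEM[0x0c,0x0b,0x07] = 82 b4 b4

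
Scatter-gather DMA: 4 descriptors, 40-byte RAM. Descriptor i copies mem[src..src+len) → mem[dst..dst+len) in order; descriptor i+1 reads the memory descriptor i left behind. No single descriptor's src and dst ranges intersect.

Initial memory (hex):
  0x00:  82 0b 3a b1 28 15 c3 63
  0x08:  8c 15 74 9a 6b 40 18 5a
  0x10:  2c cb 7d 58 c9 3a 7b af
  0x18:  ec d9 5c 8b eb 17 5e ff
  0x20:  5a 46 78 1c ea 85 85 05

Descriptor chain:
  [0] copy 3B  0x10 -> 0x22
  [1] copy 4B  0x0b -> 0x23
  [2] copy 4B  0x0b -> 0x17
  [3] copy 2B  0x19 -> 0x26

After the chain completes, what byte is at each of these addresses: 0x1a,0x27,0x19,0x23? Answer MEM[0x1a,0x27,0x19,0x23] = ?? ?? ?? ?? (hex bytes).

D0: mem[0x22..0x24] <- [2c cb 7d]
D1: mem[0x23..0x26] <- [9a 6b 40 18]
D2: mem[0x17..0x1a] <- [9a 6b 40 18]
D3: mem[0x26..0x27] <- [40 18]
query mem[0x1a]=0x18, mem[0x27]=0x18, mem[0x19]=0x40, mem[0x23]=0x9a

MEM[0x1a,0x27,0x19,0x23] = 18 18 40 9a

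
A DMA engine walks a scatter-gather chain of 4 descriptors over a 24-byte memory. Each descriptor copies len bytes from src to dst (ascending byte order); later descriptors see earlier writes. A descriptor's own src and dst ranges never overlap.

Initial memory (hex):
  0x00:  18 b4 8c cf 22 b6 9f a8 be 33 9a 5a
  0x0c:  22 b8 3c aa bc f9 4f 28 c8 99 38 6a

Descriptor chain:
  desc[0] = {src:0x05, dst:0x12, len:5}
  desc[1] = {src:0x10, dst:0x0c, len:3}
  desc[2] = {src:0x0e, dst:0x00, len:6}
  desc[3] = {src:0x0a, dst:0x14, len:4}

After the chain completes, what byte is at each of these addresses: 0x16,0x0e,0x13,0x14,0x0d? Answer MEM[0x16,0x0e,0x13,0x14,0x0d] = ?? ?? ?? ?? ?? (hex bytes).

#0 dst[0x12+5] := {0xb6,0x9f,0xa8,0xbe,0x33}
#1 dst[0x0c+3] := {0xbc,0xf9,0xb6}
#2 dst[0x00+6] := {0xb6,0xaa,0xbc,0xf9,0xb6,0x9f}
#3 dst[0x14+4] := {0x9a,0x5a,0xbc,0xf9}
query mem[0x16]=0xbc, mem[0x0e]=0xb6, mem[0x13]=0x9f, mem[0x14]=0x9a, mem[0x0d]=0xf9

MEM[0x16,0x0e,0x13,0x14,0x0d] = bc b6 9f 9a f9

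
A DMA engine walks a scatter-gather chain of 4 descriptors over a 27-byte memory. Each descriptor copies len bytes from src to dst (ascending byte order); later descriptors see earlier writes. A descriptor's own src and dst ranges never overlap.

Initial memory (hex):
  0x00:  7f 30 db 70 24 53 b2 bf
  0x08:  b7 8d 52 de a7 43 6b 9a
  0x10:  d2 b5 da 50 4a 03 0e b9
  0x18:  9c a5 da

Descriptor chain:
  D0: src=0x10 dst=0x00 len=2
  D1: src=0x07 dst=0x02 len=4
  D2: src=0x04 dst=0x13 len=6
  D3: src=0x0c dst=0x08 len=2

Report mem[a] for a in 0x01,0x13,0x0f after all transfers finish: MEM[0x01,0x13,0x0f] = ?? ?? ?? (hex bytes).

MEM[0x01,0x13,0x0f] = b5 8d 9a

[0] 0x10->0x00 len=2 : d2 b5
[1] 0x07->0x02 len=4 : bf b7 8d 52
[2] 0x04->0x13 len=6 : 8d 52 b2 bf b7 8d
[3] 0x0c->0x08 len=2 : a7 43
query mem[0x01]=0xb5, mem[0x13]=0x8d, mem[0x0f]=0x9a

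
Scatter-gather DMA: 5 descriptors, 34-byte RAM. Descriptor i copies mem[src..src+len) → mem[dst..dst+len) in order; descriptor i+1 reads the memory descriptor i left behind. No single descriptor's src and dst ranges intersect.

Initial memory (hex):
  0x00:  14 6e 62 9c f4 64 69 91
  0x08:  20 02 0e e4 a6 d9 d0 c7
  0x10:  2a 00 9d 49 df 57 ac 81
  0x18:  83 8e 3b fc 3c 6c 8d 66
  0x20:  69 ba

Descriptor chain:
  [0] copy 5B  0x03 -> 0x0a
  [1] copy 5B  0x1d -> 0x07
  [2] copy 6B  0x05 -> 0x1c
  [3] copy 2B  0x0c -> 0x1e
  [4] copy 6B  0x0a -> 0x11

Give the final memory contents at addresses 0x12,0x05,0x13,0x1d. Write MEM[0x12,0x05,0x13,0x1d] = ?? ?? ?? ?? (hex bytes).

MEM[0x12,0x05,0x13,0x1d] = ba 64 64 69

D0: mem[0x0a..0x0e] <- [9c f4 64 69 91]
D1: mem[0x07..0x0b] <- [6c 8d 66 69 ba]
D2: mem[0x1c..0x21] <- [64 69 6c 8d 66 69]
D3: mem[0x1e..0x1f] <- [64 69]
D4: mem[0x11..0x16] <- [69 ba 64 69 91 c7]
query mem[0x12]=0xba, mem[0x05]=0x64, mem[0x13]=0x64, mem[0x1d]=0x69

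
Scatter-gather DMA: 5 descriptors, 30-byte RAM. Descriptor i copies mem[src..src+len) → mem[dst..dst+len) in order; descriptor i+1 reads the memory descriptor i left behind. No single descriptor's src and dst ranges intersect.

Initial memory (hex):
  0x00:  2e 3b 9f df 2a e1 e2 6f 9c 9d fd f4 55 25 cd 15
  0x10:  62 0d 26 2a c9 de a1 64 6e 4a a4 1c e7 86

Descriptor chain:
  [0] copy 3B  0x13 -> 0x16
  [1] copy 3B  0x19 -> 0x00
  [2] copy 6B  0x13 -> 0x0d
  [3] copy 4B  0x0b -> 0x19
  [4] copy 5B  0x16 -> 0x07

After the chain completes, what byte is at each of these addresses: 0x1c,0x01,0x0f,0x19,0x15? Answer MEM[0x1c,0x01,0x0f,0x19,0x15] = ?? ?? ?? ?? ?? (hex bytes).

MEM[0x1c,0x01,0x0f,0x19,0x15] = c9 a4 de f4 de

  after D0: wrote 3B at 0x16 = 2ac9de
  after D1: wrote 3B at 0x00 = 4aa41c
  after D2: wrote 6B at 0x0d = 2ac9de2ac9de
  after D3: wrote 4B at 0x19 = f4552ac9
  after D4: wrote 5B at 0x07 = 2ac9def455
query mem[0x1c]=0xc9, mem[0x01]=0xa4, mem[0x0f]=0xde, mem[0x19]=0xf4, mem[0x15]=0xde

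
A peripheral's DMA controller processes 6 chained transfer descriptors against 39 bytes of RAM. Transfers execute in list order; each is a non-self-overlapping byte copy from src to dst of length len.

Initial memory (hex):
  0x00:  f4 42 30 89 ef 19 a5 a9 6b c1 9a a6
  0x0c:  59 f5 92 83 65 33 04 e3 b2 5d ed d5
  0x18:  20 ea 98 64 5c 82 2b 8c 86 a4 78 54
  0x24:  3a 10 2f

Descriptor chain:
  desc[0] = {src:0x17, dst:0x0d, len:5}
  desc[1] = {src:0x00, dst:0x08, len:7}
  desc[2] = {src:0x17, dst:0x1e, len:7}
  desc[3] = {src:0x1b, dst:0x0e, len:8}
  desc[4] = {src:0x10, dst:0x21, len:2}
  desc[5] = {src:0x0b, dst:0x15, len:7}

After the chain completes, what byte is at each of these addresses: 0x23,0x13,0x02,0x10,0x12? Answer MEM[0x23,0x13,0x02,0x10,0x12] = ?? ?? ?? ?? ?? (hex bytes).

MEM[0x23,0x13,0x02,0x10,0x12] = 5c ea 30 82 20

#0 dst[0x0d+5] := {0xd5,0x20,0xea,0x98,0x64}
#1 dst[0x08+7] := {0xf4,0x42,0x30,0x89,0xef,0x19,0xa5}
#2 dst[0x1e+7] := {0xd5,0x20,0xea,0x98,0x64,0x5c,0x82}
#3 dst[0x0e+8] := {0x64,0x5c,0x82,0xd5,0x20,0xea,0x98,0x64}
#4 dst[0x21+2] := {0x82,0xd5}
#5 dst[0x15+7] := {0x89,0xef,0x19,0x64,0x5c,0x82,0xd5}
query mem[0x23]=0x5c, mem[0x13]=0xea, mem[0x02]=0x30, mem[0x10]=0x82, mem[0x12]=0x20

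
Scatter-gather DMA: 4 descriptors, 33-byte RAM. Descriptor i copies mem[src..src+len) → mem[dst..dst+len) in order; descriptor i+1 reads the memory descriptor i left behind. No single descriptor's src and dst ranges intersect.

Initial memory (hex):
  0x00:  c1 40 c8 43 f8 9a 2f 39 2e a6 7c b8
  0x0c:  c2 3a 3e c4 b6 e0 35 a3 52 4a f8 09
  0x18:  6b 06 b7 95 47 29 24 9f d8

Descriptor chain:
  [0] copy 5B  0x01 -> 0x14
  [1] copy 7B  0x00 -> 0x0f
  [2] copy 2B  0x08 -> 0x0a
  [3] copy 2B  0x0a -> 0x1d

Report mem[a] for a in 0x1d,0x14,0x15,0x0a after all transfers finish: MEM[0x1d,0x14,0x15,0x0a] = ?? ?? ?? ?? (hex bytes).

[0] 0x01->0x14 len=5 : 40 c8 43 f8 9a
[1] 0x00->0x0f len=7 : c1 40 c8 43 f8 9a 2f
[2] 0x08->0x0a len=2 : 2e a6
[3] 0x0a->0x1d len=2 : 2e a6
query mem[0x1d]=0x2e, mem[0x14]=0x9a, mem[0x15]=0x2f, mem[0x0a]=0x2e

MEM[0x1d,0x14,0x15,0x0a] = 2e 9a 2f 2e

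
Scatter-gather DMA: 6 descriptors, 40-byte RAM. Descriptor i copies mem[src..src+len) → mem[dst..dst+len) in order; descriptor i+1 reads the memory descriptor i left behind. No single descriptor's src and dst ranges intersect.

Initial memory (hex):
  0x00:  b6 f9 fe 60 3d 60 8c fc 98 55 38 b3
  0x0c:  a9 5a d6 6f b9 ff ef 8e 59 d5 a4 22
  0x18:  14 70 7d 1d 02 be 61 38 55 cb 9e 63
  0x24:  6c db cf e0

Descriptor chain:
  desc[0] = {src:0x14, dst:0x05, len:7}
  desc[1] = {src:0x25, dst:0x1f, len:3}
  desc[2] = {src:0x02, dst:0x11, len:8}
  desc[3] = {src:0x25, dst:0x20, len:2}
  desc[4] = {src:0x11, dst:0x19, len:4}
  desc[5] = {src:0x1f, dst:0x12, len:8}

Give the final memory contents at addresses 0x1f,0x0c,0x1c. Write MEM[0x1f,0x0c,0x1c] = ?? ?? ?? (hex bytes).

#0 dst[0x05+7] := {0x59,0xd5,0xa4,0x22,0x14,0x70,0x7d}
#1 dst[0x1f+3] := {0xdb,0xcf,0xe0}
#2 dst[0x11+8] := {0xfe,0x60,0x3d,0x59,0xd5,0xa4,0x22,0x14}
#3 dst[0x20+2] := {0xdb,0xcf}
#4 dst[0x19+4] := {0xfe,0x60,0x3d,0x59}
#5 dst[0x12+8] := {0xdb,0xdb,0xcf,0x9e,0x63,0x6c,0xdb,0xcf}
query mem[0x1f]=0xdb, mem[0x0c]=0xa9, mem[0x1c]=0x59

MEM[0x1f,0x0c,0x1c] = db a9 59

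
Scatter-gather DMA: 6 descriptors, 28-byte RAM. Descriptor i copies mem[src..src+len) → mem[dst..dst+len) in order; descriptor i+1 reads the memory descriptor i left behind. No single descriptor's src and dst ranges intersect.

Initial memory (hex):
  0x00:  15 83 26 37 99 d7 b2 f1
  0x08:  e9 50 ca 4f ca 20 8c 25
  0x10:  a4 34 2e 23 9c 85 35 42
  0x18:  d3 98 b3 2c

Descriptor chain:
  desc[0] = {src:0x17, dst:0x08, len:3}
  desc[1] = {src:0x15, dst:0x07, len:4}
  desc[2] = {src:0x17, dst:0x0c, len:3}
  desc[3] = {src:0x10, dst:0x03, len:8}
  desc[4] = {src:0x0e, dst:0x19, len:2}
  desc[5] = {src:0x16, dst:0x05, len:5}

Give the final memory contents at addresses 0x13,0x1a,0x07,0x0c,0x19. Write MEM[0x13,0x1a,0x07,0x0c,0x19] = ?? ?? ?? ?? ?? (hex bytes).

MEM[0x13,0x1a,0x07,0x0c,0x19] = 23 25 d3 42 98

  after D0: wrote 3B at 0x08 = 42d398
  after D1: wrote 4B at 0x07 = 853542d3
  after D2: wrote 3B at 0x0c = 42d398
  after D3: wrote 8B at 0x03 = a4342e239c853542
  after D4: wrote 2B at 0x19 = 9825
  after D5: wrote 5B at 0x05 = 3542d39825
query mem[0x13]=0x23, mem[0x1a]=0x25, mem[0x07]=0xd3, mem[0x0c]=0x42, mem[0x19]=0x98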